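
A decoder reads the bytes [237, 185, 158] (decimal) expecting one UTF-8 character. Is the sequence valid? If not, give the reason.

Structurally a 3-byte sequence; payload = 0xDE5E.
But 0xDE5E is in U+D800–U+DFFF, the surrogate range. Surrogates are not Unicode scalar values and are forbidden in UTF-8.

invalid (encodes a surrogate (U+D800–U+DFFF))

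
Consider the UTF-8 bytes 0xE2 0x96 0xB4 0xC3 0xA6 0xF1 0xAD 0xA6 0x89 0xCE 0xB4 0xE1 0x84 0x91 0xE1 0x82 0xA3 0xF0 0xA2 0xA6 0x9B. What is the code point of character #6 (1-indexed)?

Offset 0: leading byte 0xE2 = 11100010 → 3-byte char #1 = E2 96 B4.
Offset 3: leading byte 0xC3 = 11000011 → 2-byte char #2 = C3 A6.
Offset 5: leading byte 0xF1 = 11110001 → 4-byte char #3 = F1 AD A6 89.
Offset 9: leading byte 0xCE = 11001110 → 2-byte char #4 = CE B4.
Offset 11: leading byte 0xE1 = 11100001 → 3-byte char #5 = E1 84 91.
Offset 14: leading byte 0xE1 = 11100001 → 3-byte char #6 = E1 82 A3.
Leading byte 0xE1 = 11100001 matches 1110xxxx → 3-byte sequence.
Byte 1: 0xE1 = 11100001, payload 0001 (4 bits).
Byte 2: 0x82 = 10000010 (10xxxxxx ✓), payload 000010.
Byte 3: 0xA3 = 10100011 (10xxxxxx ✓), payload 100011.
Concatenate: 0001000010100011 = 0x10A3 (16 bits → U+10A3).

U+10A3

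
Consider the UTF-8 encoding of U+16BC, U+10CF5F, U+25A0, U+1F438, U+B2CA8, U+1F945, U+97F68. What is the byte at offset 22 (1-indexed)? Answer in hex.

1-indexed offset 22 is 0-indexed offset 21.
U+16BC → 3-byte form E1 9A BC at offsets 0–2.
U+10CF5F → 4-byte form F4 8C BD 9F at offsets 3–6.
U+25A0 → 3-byte form E2 96 A0 at offsets 7–9.
U+1F438 → 4-byte form F0 9F 90 B8 at offsets 10–13.
U+B2CA8 → 4-byte form F2 B2 B2 A8 at offsets 14–17.
U+1F945 → 4-byte form F0 9F A5 85 at offsets 18–21.
Offset 21 falls in char 6's range; it's byte 4 of F0 9F A5 85 = 0x85.

0x85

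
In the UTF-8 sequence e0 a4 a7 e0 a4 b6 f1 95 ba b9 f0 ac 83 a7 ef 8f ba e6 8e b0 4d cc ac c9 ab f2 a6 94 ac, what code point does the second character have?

Offset 0: leading byte 0xE0 = 11100000 → 3-byte char #1 = E0 A4 A7.
Offset 3: leading byte 0xE0 = 11100000 → 3-byte char #2 = E0 A4 B6.
Leading byte 0xE0 = 11100000 matches 1110xxxx → 3-byte sequence.
Byte 1: 0xE0 = 11100000, payload 0000 (4 bits).
Byte 2: 0xA4 = 10100100 (10xxxxxx ✓), payload 100100.
Byte 3: 0xB6 = 10110110 (10xxxxxx ✓), payload 110110.
Concatenate: 0000100100110110 = 0x936 (16 bits → U+0936).

U+0936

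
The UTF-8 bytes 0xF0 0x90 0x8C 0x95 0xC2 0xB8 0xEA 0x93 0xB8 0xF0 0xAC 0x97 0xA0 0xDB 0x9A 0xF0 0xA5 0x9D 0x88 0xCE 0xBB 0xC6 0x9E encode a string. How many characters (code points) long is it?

8

Byte at offset 0: 0xF0 = 11110000 → 4-byte char (#1). Advance 4.
Byte at offset 4: 0xC2 = 11000010 → 2-byte char (#2). Advance 2.
Byte at offset 6: 0xEA = 11101010 → 3-byte char (#3). Advance 3.
Byte at offset 9: 0xF0 = 11110000 → 4-byte char (#4). Advance 4.
Byte at offset 13: 0xDB = 11011011 → 2-byte char (#5). Advance 2.
Byte at offset 15: 0xF0 = 11110000 → 4-byte char (#6). Advance 4.
Byte at offset 19: 0xCE = 11001110 → 2-byte char (#7). Advance 2.
Byte at offset 21: 0xC6 = 11000110 → 2-byte char (#8). Advance 2.
Reached end at offset 23 after 8 code points.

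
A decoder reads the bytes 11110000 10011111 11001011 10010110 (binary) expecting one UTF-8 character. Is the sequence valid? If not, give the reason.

Leading byte 0xF0 = 11110000 → 4-byte form.
Byte 3 is 0xCB = 11001011, which is not 10xxxxxx — expected a continuation byte.

invalid (non-continuation byte where continuation expected)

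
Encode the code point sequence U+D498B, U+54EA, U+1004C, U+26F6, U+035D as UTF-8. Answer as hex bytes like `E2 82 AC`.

U+D498B: 4-byte form → F3 94 A6 8B.
U+54EA: 3-byte form → E5 93 AA.
U+1004C: 4-byte form → F0 90 81 8C.
U+26F6: 3-byte form → E2 9B B6.
U+035D: 2-byte form → CD 9D.
Concatenated (16 bytes): F3 94 A6 8B E5 93 AA F0 90 81 8C E2 9B B6 CD 9D.

F3 94 A6 8B E5 93 AA F0 90 81 8C E2 9B B6 CD 9D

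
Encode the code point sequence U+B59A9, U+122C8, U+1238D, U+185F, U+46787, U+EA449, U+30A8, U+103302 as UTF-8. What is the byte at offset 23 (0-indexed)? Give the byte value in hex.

0xE3

U+B59A9 → 4-byte form F2 B5 A6 A9 at offsets 0–3.
U+122C8 → 4-byte form F0 92 8B 88 at offsets 4–7.
U+1238D → 4-byte form F0 92 8E 8D at offsets 8–11.
U+185F → 3-byte form E1 A1 9F at offsets 12–14.
U+46787 → 4-byte form F1 86 9E 87 at offsets 15–18.
U+EA449 → 4-byte form F3 AA 91 89 at offsets 19–22.
U+30A8 → 3-byte form E3 82 A8 at offsets 23–25.
Offset 23 falls in char 7's range; it's byte 1 of E3 82 A8 = 0xE3.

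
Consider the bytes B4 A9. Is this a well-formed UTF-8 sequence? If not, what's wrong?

Byte 0xB4 = 10110100 has the form 10xxxxxx — a continuation byte — but there is no preceding leading byte.

invalid (continuation byte with no leading byte)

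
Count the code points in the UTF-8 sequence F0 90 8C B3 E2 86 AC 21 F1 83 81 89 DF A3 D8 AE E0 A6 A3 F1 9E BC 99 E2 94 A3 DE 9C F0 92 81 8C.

11

Byte at offset 0: 0xF0 = 11110000 → 4-byte char (#1). Advance 4.
Byte at offset 4: 0xE2 = 11100010 → 3-byte char (#2). Advance 3.
Byte at offset 7: 0x21 = 00100001 → 1-byte char (#3). Advance 1.
Byte at offset 8: 0xF1 = 11110001 → 4-byte char (#4). Advance 4.
Byte at offset 12: 0xDF = 11011111 → 2-byte char (#5). Advance 2.
Byte at offset 14: 0xD8 = 11011000 → 2-byte char (#6). Advance 2.
Byte at offset 16: 0xE0 = 11100000 → 3-byte char (#7). Advance 3.
Byte at offset 19: 0xF1 = 11110001 → 4-byte char (#8). Advance 4.
Byte at offset 23: 0xE2 = 11100010 → 3-byte char (#9). Advance 3.
Byte at offset 26: 0xDE = 11011110 → 2-byte char (#10). Advance 2.
Byte at offset 28: 0xF0 = 11110000 → 4-byte char (#11). Advance 4.
Reached end at offset 32 after 11 code points.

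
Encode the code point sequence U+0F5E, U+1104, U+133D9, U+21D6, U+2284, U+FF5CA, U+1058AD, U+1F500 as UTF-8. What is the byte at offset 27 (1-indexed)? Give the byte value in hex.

0x94

1-indexed offset 27 is 0-indexed offset 26.
U+0F5E → 3-byte form E0 BD 9E at offsets 0–2.
U+1104 → 3-byte form E1 84 84 at offsets 3–5.
U+133D9 → 4-byte form F0 93 8F 99 at offsets 6–9.
U+21D6 → 3-byte form E2 87 96 at offsets 10–12.
U+2284 → 3-byte form E2 8A 84 at offsets 13–15.
U+FF5CA → 4-byte form F3 BF 97 8A at offsets 16–19.
U+1058AD → 4-byte form F4 85 A2 AD at offsets 20–23.
U+1F500 → 4-byte form F0 9F 94 80 at offsets 24–27.
Offset 26 falls in char 8's range; it's byte 3 of F0 9F 94 80 = 0x94.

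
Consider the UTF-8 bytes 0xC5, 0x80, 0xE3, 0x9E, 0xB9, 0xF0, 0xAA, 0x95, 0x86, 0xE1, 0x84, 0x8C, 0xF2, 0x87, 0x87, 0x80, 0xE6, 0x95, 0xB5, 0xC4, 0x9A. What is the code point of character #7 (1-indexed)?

Offset 0: leading byte 0xC5 = 11000101 → 2-byte char #1 = C5 80.
Offset 2: leading byte 0xE3 = 11100011 → 3-byte char #2 = E3 9E B9.
Offset 5: leading byte 0xF0 = 11110000 → 4-byte char #3 = F0 AA 95 86.
Offset 9: leading byte 0xE1 = 11100001 → 3-byte char #4 = E1 84 8C.
Offset 12: leading byte 0xF2 = 11110010 → 4-byte char #5 = F2 87 87 80.
Offset 16: leading byte 0xE6 = 11100110 → 3-byte char #6 = E6 95 B5.
Offset 19: leading byte 0xC4 = 11000100 → 2-byte char #7 = C4 9A.
Leading byte 0xC4 = 11000100 matches 110xxxxx → 2-byte sequence.
Byte 1: 0xC4 = 11000100, payload 00100 (5 bits).
Byte 2: 0x9A = 10011010 (10xxxxxx ✓), payload 011010.
Concatenate: 00100011010 = 0x11A (11 bits → U+011A).

U+011A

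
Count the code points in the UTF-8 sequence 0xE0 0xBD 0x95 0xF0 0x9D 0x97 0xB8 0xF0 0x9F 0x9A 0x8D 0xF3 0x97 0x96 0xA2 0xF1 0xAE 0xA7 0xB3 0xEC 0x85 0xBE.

6

Byte at offset 0: 0xE0 = 11100000 → 3-byte char (#1). Advance 3.
Byte at offset 3: 0xF0 = 11110000 → 4-byte char (#2). Advance 4.
Byte at offset 7: 0xF0 = 11110000 → 4-byte char (#3). Advance 4.
Byte at offset 11: 0xF3 = 11110011 → 4-byte char (#4). Advance 4.
Byte at offset 15: 0xF1 = 11110001 → 4-byte char (#5). Advance 4.
Byte at offset 19: 0xEC = 11101100 → 3-byte char (#6). Advance 3.
Reached end at offset 22 after 6 code points.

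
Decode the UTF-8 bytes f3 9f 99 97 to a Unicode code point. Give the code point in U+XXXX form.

U+DF657

Leading byte 0xF3 = 11110011 matches 11110xxx → 4-byte sequence.
Byte 1: 0xF3 = 11110011, payload 011 (3 bits).
Byte 2: 0x9F = 10011111 (10xxxxxx ✓), payload 011111.
Byte 3: 0x99 = 10011001 (10xxxxxx ✓), payload 011001.
Byte 4: 0x97 = 10010111 (10xxxxxx ✓), payload 010111.
Concatenate: 011011111011001010111 = 0xDF657 (21 bits → U+DF657).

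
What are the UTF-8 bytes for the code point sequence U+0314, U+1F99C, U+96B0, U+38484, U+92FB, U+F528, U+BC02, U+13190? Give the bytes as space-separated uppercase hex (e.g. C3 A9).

U+0314: 2-byte form → CC 94.
U+1F99C: 4-byte form → F0 9F A6 9C.
U+96B0: 3-byte form → E9 9A B0.
U+38484: 4-byte form → F0 B8 92 84.
U+92FB: 3-byte form → E9 8B BB.
U+F528: 3-byte form → EF 94 A8.
U+BC02: 3-byte form → EB B0 82.
U+13190: 4-byte form → F0 93 86 90.
Concatenated (26 bytes): CC 94 F0 9F A6 9C E9 9A B0 F0 B8 92 84 E9 8B BB EF 94 A8 EB B0 82 F0 93 86 90.

CC 94 F0 9F A6 9C E9 9A B0 F0 B8 92 84 E9 8B BB EF 94 A8 EB B0 82 F0 93 86 90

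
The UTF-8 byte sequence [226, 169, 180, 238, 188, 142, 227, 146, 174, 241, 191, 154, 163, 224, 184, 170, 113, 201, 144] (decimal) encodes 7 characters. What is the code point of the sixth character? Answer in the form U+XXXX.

U+0071

Offset 0: leading byte 0xE2 = 11100010 → 3-byte char #1 = E2 A9 B4.
Offset 3: leading byte 0xEE = 11101110 → 3-byte char #2 = EE BC 8E.
Offset 6: leading byte 0xE3 = 11100011 → 3-byte char #3 = E3 92 AE.
Offset 9: leading byte 0xF1 = 11110001 → 4-byte char #4 = F1 BF 9A A3.
Offset 13: leading byte 0xE0 = 11100000 → 3-byte char #5 = E0 B8 AA.
Offset 16: leading byte 0x71 = 01110001 → 1-byte char #6 = 71.
Leading byte 0x71 = 01110001 matches 0xxxxxxx → 1-byte sequence.
Byte 1: 0x71 = 01110001, payload 1110001 (7 bits).
Concatenate: 1110001 = 0x71 (7 bits → U+0071).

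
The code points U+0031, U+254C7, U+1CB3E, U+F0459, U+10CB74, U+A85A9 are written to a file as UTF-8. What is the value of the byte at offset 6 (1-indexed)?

0xF0

1-indexed offset 6 is 0-indexed offset 5.
U+0031 → 1-byte form 31 at offsets 0–0.
U+254C7 → 4-byte form F0 A5 93 87 at offsets 1–4.
U+1CB3E → 4-byte form F0 9C AC BE at offsets 5–8.
Offset 5 falls in char 3's range; it's byte 1 of F0 9C AC BE = 0xF0.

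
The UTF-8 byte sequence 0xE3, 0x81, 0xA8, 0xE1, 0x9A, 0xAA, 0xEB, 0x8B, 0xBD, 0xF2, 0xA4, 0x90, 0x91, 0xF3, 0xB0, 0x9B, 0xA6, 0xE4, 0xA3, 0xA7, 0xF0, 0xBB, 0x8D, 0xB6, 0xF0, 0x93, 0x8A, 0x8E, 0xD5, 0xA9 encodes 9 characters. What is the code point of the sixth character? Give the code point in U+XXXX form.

Offset 0: leading byte 0xE3 = 11100011 → 3-byte char #1 = E3 81 A8.
Offset 3: leading byte 0xE1 = 11100001 → 3-byte char #2 = E1 9A AA.
Offset 6: leading byte 0xEB = 11101011 → 3-byte char #3 = EB 8B BD.
Offset 9: leading byte 0xF2 = 11110010 → 4-byte char #4 = F2 A4 90 91.
Offset 13: leading byte 0xF3 = 11110011 → 4-byte char #5 = F3 B0 9B A6.
Offset 17: leading byte 0xE4 = 11100100 → 3-byte char #6 = E4 A3 A7.
Leading byte 0xE4 = 11100100 matches 1110xxxx → 3-byte sequence.
Byte 1: 0xE4 = 11100100, payload 0100 (4 bits).
Byte 2: 0xA3 = 10100011 (10xxxxxx ✓), payload 100011.
Byte 3: 0xA7 = 10100111 (10xxxxxx ✓), payload 100111.
Concatenate: 0100100011100111 = 0x48E7 (16 bits → U+48E7).

U+48E7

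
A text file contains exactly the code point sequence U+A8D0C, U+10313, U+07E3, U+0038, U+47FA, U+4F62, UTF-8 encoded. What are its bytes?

F2 A8 B4 8C F0 90 8C 93 DF A3 38 E4 9F BA E4 BD A2

U+A8D0C: 4-byte form → F2 A8 B4 8C.
U+10313: 4-byte form → F0 90 8C 93.
U+07E3: 2-byte form → DF A3.
U+0038: 1-byte form → 38.
U+47FA: 3-byte form → E4 9F BA.
U+4F62: 3-byte form → E4 BD A2.
Concatenated (17 bytes): F2 A8 B4 8C F0 90 8C 93 DF A3 38 E4 9F BA E4 BD A2.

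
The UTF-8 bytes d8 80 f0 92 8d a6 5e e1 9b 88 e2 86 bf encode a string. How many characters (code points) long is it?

5

Byte at offset 0: 0xD8 = 11011000 → 2-byte char (#1). Advance 2.
Byte at offset 2: 0xF0 = 11110000 → 4-byte char (#2). Advance 4.
Byte at offset 6: 0x5E = 01011110 → 1-byte char (#3). Advance 1.
Byte at offset 7: 0xE1 = 11100001 → 3-byte char (#4). Advance 3.
Byte at offset 10: 0xE2 = 11100010 → 3-byte char (#5). Advance 3.
Reached end at offset 13 after 5 code points.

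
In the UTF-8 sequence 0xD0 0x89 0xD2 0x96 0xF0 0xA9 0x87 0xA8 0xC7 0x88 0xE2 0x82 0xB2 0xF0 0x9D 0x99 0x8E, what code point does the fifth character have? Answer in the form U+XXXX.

U+20B2

Offset 0: leading byte 0xD0 = 11010000 → 2-byte char #1 = D0 89.
Offset 2: leading byte 0xD2 = 11010010 → 2-byte char #2 = D2 96.
Offset 4: leading byte 0xF0 = 11110000 → 4-byte char #3 = F0 A9 87 A8.
Offset 8: leading byte 0xC7 = 11000111 → 2-byte char #4 = C7 88.
Offset 10: leading byte 0xE2 = 11100010 → 3-byte char #5 = E2 82 B2.
Leading byte 0xE2 = 11100010 matches 1110xxxx → 3-byte sequence.
Byte 1: 0xE2 = 11100010, payload 0010 (4 bits).
Byte 2: 0x82 = 10000010 (10xxxxxx ✓), payload 000010.
Byte 3: 0xB2 = 10110010 (10xxxxxx ✓), payload 110010.
Concatenate: 0010000010110010 = 0x20B2 (16 bits → U+20B2).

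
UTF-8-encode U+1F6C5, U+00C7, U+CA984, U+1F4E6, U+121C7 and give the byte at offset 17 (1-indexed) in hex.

0x87

1-indexed offset 17 is 0-indexed offset 16.
U+1F6C5 → 4-byte form F0 9F 9B 85 at offsets 0–3.
U+00C7 → 2-byte form C3 87 at offsets 4–5.
U+CA984 → 4-byte form F3 8A A6 84 at offsets 6–9.
U+1F4E6 → 4-byte form F0 9F 93 A6 at offsets 10–13.
U+121C7 → 4-byte form F0 92 87 87 at offsets 14–17.
Offset 16 falls in char 5's range; it's byte 3 of F0 92 87 87 = 0x87.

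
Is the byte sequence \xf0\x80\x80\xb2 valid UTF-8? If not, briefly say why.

invalid (overlong encoding)

Leading byte 0xF0 = 11110000 → 4-byte form.
Continuation bytes all match 10xxxxxx. Payload decodes to 0x32.
But 0x32 < 0x10000, the minimum for a 4-byte sequence — this is an overlong encoding.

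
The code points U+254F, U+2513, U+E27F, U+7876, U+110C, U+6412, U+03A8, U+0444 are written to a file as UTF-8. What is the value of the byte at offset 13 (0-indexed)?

0x84

U+254F → 3-byte form E2 95 8F at offsets 0–2.
U+2513 → 3-byte form E2 94 93 at offsets 3–5.
U+E27F → 3-byte form EE 89 BF at offsets 6–8.
U+7876 → 3-byte form E7 A1 B6 at offsets 9–11.
U+110C → 3-byte form E1 84 8C at offsets 12–14.
Offset 13 falls in char 5's range; it's byte 2 of E1 84 8C = 0x84.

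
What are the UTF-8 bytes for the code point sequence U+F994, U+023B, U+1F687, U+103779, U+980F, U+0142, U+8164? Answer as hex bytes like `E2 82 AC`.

EF A6 94 C8 BB F0 9F 9A 87 F4 83 9D B9 E9 A0 8F C5 82 E8 85 A4

U+F994: 3-byte form → EF A6 94.
U+023B: 2-byte form → C8 BB.
U+1F687: 4-byte form → F0 9F 9A 87.
U+103779: 4-byte form → F4 83 9D B9.
U+980F: 3-byte form → E9 A0 8F.
U+0142: 2-byte form → C5 82.
U+8164: 3-byte form → E8 85 A4.
Concatenated (21 bytes): EF A6 94 C8 BB F0 9F 9A 87 F4 83 9D B9 E9 A0 8F C5 82 E8 85 A4.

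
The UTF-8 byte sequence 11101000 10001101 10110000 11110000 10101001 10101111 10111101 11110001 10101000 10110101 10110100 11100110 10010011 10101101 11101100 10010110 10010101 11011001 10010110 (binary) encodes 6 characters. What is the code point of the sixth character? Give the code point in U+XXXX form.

Offset 0: leading byte 0xE8 = 11101000 → 3-byte char #1 = E8 8D B0.
Offset 3: leading byte 0xF0 = 11110000 → 4-byte char #2 = F0 A9 AF BD.
Offset 7: leading byte 0xF1 = 11110001 → 4-byte char #3 = F1 A8 B5 B4.
Offset 11: leading byte 0xE6 = 11100110 → 3-byte char #4 = E6 93 AD.
Offset 14: leading byte 0xEC = 11101100 → 3-byte char #5 = EC 96 95.
Offset 17: leading byte 0xD9 = 11011001 → 2-byte char #6 = D9 96.
Leading byte 0xD9 = 11011001 matches 110xxxxx → 2-byte sequence.
Byte 1: 0xD9 = 11011001, payload 11001 (5 bits).
Byte 2: 0x96 = 10010110 (10xxxxxx ✓), payload 010110.
Concatenate: 11001010110 = 0x656 (11 bits → U+0656).

U+0656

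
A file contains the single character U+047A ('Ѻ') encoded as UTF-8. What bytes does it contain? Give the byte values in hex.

D1 BA

U+047A = 0x47A = 1146 decimal. In range U+0080–U+07FF → 2-byte form: 110xxxxx 10xxxxxx.
Binary (11 bits): 10001111010.
Split 5+6: 10001 | 111010.
Byte 1: 11010001 = 0xD1.
Byte 2: 10111010 = 0xBA.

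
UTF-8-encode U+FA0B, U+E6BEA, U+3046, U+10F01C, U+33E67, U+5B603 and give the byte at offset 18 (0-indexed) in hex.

0xF1

U+FA0B → 3-byte form EF A8 8B at offsets 0–2.
U+E6BEA → 4-byte form F3 A6 AF AA at offsets 3–6.
U+3046 → 3-byte form E3 81 86 at offsets 7–9.
U+10F01C → 4-byte form F4 8F 80 9C at offsets 10–13.
U+33E67 → 4-byte form F0 B3 B9 A7 at offsets 14–17.
U+5B603 → 4-byte form F1 9B 98 83 at offsets 18–21.
Offset 18 falls in char 6's range; it's byte 1 of F1 9B 98 83 = 0xF1.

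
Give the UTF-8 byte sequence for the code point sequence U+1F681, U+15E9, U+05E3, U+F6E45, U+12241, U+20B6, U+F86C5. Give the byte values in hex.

F0 9F 9A 81 E1 97 A9 D7 A3 F3 B6 B9 85 F0 92 89 81 E2 82 B6 F3 B8 9B 85

U+1F681: 4-byte form → F0 9F 9A 81.
U+15E9: 3-byte form → E1 97 A9.
U+05E3: 2-byte form → D7 A3.
U+F6E45: 4-byte form → F3 B6 B9 85.
U+12241: 4-byte form → F0 92 89 81.
U+20B6: 3-byte form → E2 82 B6.
U+F86C5: 4-byte form → F3 B8 9B 85.
Concatenated (24 bytes): F0 9F 9A 81 E1 97 A9 D7 A3 F3 B6 B9 85 F0 92 89 81 E2 82 B6 F3 B8 9B 85.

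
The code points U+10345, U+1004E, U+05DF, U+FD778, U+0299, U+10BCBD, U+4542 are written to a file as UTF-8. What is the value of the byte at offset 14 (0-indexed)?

U+10345 → 4-byte form F0 90 8D 85 at offsets 0–3.
U+1004E → 4-byte form F0 90 81 8E at offsets 4–7.
U+05DF → 2-byte form D7 9F at offsets 8–9.
U+FD778 → 4-byte form F3 BD 9D B8 at offsets 10–13.
U+0299 → 2-byte form CA 99 at offsets 14–15.
Offset 14 falls in char 5's range; it's byte 1 of CA 99 = 0xCA.

0xCA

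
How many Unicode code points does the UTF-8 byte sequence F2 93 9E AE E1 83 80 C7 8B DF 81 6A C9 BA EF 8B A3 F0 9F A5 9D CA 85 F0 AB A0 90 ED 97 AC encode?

11

Byte at offset 0: 0xF2 = 11110010 → 4-byte char (#1). Advance 4.
Byte at offset 4: 0xE1 = 11100001 → 3-byte char (#2). Advance 3.
Byte at offset 7: 0xC7 = 11000111 → 2-byte char (#3). Advance 2.
Byte at offset 9: 0xDF = 11011111 → 2-byte char (#4). Advance 2.
Byte at offset 11: 0x6A = 01101010 → 1-byte char (#5). Advance 1.
Byte at offset 12: 0xC9 = 11001001 → 2-byte char (#6). Advance 2.
Byte at offset 14: 0xEF = 11101111 → 3-byte char (#7). Advance 3.
Byte at offset 17: 0xF0 = 11110000 → 4-byte char (#8). Advance 4.
Byte at offset 21: 0xCA = 11001010 → 2-byte char (#9). Advance 2.
Byte at offset 23: 0xF0 = 11110000 → 4-byte char (#10). Advance 4.
Byte at offset 27: 0xED = 11101101 → 3-byte char (#11). Advance 3.
Reached end at offset 30 after 11 code points.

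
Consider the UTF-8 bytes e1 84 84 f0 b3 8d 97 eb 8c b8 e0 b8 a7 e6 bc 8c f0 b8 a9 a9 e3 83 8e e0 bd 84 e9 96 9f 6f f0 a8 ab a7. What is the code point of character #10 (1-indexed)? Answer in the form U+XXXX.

Offset 0: leading byte 0xE1 = 11100001 → 3-byte char #1 = E1 84 84.
Offset 3: leading byte 0xF0 = 11110000 → 4-byte char #2 = F0 B3 8D 97.
Offset 7: leading byte 0xEB = 11101011 → 3-byte char #3 = EB 8C B8.
Offset 10: leading byte 0xE0 = 11100000 → 3-byte char #4 = E0 B8 A7.
Offset 13: leading byte 0xE6 = 11100110 → 3-byte char #5 = E6 BC 8C.
Offset 16: leading byte 0xF0 = 11110000 → 4-byte char #6 = F0 B8 A9 A9.
Offset 20: leading byte 0xE3 = 11100011 → 3-byte char #7 = E3 83 8E.
Offset 23: leading byte 0xE0 = 11100000 → 3-byte char #8 = E0 BD 84.
Offset 26: leading byte 0xE9 = 11101001 → 3-byte char #9 = E9 96 9F.
Offset 29: leading byte 0x6F = 01101111 → 1-byte char #10 = 6F.
Leading byte 0x6F = 01101111 matches 0xxxxxxx → 1-byte sequence.
Byte 1: 0x6F = 01101111, payload 1101111 (7 bits).
Concatenate: 1101111 = 0x6F (7 bits → U+006F).

U+006F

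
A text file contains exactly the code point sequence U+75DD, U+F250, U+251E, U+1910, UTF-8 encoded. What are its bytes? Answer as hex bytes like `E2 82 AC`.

E7 97 9D EF 89 90 E2 94 9E E1 A4 90

U+75DD: 3-byte form → E7 97 9D.
U+F250: 3-byte form → EF 89 90.
U+251E: 3-byte form → E2 94 9E.
U+1910: 3-byte form → E1 A4 90.
Concatenated (12 bytes): E7 97 9D EF 89 90 E2 94 9E E1 A4 90.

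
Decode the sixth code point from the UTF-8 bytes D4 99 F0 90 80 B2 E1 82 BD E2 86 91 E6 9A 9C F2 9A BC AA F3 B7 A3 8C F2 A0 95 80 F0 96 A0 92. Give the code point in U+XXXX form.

U+9AF2A

Offset 0: leading byte 0xD4 = 11010100 → 2-byte char #1 = D4 99.
Offset 2: leading byte 0xF0 = 11110000 → 4-byte char #2 = F0 90 80 B2.
Offset 6: leading byte 0xE1 = 11100001 → 3-byte char #3 = E1 82 BD.
Offset 9: leading byte 0xE2 = 11100010 → 3-byte char #4 = E2 86 91.
Offset 12: leading byte 0xE6 = 11100110 → 3-byte char #5 = E6 9A 9C.
Offset 15: leading byte 0xF2 = 11110010 → 4-byte char #6 = F2 9A BC AA.
Leading byte 0xF2 = 11110010 matches 11110xxx → 4-byte sequence.
Byte 1: 0xF2 = 11110010, payload 010 (3 bits).
Byte 2: 0x9A = 10011010 (10xxxxxx ✓), payload 011010.
Byte 3: 0xBC = 10111100 (10xxxxxx ✓), payload 111100.
Byte 4: 0xAA = 10101010 (10xxxxxx ✓), payload 101010.
Concatenate: 010011010111100101010 = 0x9AF2A (21 bits → U+9AF2A).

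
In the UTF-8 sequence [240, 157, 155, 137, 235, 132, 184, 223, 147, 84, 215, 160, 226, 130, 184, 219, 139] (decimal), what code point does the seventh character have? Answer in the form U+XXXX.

U+06CB

Offset 0: leading byte 0xF0 = 11110000 → 4-byte char #1 = F0 9D 9B 89.
Offset 4: leading byte 0xEB = 11101011 → 3-byte char #2 = EB 84 B8.
Offset 7: leading byte 0xDF = 11011111 → 2-byte char #3 = DF 93.
Offset 9: leading byte 0x54 = 01010100 → 1-byte char #4 = 54.
Offset 10: leading byte 0xD7 = 11010111 → 2-byte char #5 = D7 A0.
Offset 12: leading byte 0xE2 = 11100010 → 3-byte char #6 = E2 82 B8.
Offset 15: leading byte 0xDB = 11011011 → 2-byte char #7 = DB 8B.
Leading byte 0xDB = 11011011 matches 110xxxxx → 2-byte sequence.
Byte 1: 0xDB = 11011011, payload 11011 (5 bits).
Byte 2: 0x8B = 10001011 (10xxxxxx ✓), payload 001011.
Concatenate: 11011001011 = 0x6CB (11 bits → U+06CB).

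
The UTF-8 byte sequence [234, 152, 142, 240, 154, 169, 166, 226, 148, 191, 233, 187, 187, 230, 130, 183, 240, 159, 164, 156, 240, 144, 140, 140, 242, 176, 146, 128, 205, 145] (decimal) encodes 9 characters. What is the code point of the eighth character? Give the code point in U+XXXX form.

U+B0480

Offset 0: leading byte 0xEA = 11101010 → 3-byte char #1 = EA 98 8E.
Offset 3: leading byte 0xF0 = 11110000 → 4-byte char #2 = F0 9A A9 A6.
Offset 7: leading byte 0xE2 = 11100010 → 3-byte char #3 = E2 94 BF.
Offset 10: leading byte 0xE9 = 11101001 → 3-byte char #4 = E9 BB BB.
Offset 13: leading byte 0xE6 = 11100110 → 3-byte char #5 = E6 82 B7.
Offset 16: leading byte 0xF0 = 11110000 → 4-byte char #6 = F0 9F A4 9C.
Offset 20: leading byte 0xF0 = 11110000 → 4-byte char #7 = F0 90 8C 8C.
Offset 24: leading byte 0xF2 = 11110010 → 4-byte char #8 = F2 B0 92 80.
Leading byte 0xF2 = 11110010 matches 11110xxx → 4-byte sequence.
Byte 1: 0xF2 = 11110010, payload 010 (3 bits).
Byte 2: 0xB0 = 10110000 (10xxxxxx ✓), payload 110000.
Byte 3: 0x92 = 10010010 (10xxxxxx ✓), payload 010010.
Byte 4: 0x80 = 10000000 (10xxxxxx ✓), payload 000000.
Concatenate: 010110000010010000000 = 0xB0480 (21 bits → U+B0480).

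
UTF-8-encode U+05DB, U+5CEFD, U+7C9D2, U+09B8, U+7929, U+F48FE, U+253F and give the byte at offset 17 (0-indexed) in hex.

U+05DB → 2-byte form D7 9B at offsets 0–1.
U+5CEFD → 4-byte form F1 9C BB BD at offsets 2–5.
U+7C9D2 → 4-byte form F1 BC A7 92 at offsets 6–9.
U+09B8 → 3-byte form E0 A6 B8 at offsets 10–12.
U+7929 → 3-byte form E7 A4 A9 at offsets 13–15.
U+F48FE → 4-byte form F3 B4 A3 BE at offsets 16–19.
Offset 17 falls in char 6's range; it's byte 2 of F3 B4 A3 BE = 0xB4.

0xB4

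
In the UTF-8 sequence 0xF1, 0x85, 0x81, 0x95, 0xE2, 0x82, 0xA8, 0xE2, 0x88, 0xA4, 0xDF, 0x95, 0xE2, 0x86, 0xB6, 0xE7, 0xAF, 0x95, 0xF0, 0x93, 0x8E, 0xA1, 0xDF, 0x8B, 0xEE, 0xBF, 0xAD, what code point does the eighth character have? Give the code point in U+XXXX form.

U+07CB

Offset 0: leading byte 0xF1 = 11110001 → 4-byte char #1 = F1 85 81 95.
Offset 4: leading byte 0xE2 = 11100010 → 3-byte char #2 = E2 82 A8.
Offset 7: leading byte 0xE2 = 11100010 → 3-byte char #3 = E2 88 A4.
Offset 10: leading byte 0xDF = 11011111 → 2-byte char #4 = DF 95.
Offset 12: leading byte 0xE2 = 11100010 → 3-byte char #5 = E2 86 B6.
Offset 15: leading byte 0xE7 = 11100111 → 3-byte char #6 = E7 AF 95.
Offset 18: leading byte 0xF0 = 11110000 → 4-byte char #7 = F0 93 8E A1.
Offset 22: leading byte 0xDF = 11011111 → 2-byte char #8 = DF 8B.
Leading byte 0xDF = 11011111 matches 110xxxxx → 2-byte sequence.
Byte 1: 0xDF = 11011111, payload 11111 (5 bits).
Byte 2: 0x8B = 10001011 (10xxxxxx ✓), payload 001011.
Concatenate: 11111001011 = 0x7CB (11 bits → U+07CB).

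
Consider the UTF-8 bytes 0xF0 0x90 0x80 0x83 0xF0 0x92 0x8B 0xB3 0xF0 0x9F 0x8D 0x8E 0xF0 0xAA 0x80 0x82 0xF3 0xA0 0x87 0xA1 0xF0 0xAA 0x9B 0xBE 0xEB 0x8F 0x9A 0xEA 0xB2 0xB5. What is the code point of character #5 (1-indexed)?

Offset 0: leading byte 0xF0 = 11110000 → 4-byte char #1 = F0 90 80 83.
Offset 4: leading byte 0xF0 = 11110000 → 4-byte char #2 = F0 92 8B B3.
Offset 8: leading byte 0xF0 = 11110000 → 4-byte char #3 = F0 9F 8D 8E.
Offset 12: leading byte 0xF0 = 11110000 → 4-byte char #4 = F0 AA 80 82.
Offset 16: leading byte 0xF3 = 11110011 → 4-byte char #5 = F3 A0 87 A1.
Leading byte 0xF3 = 11110011 matches 11110xxx → 4-byte sequence.
Byte 1: 0xF3 = 11110011, payload 011 (3 bits).
Byte 2: 0xA0 = 10100000 (10xxxxxx ✓), payload 100000.
Byte 3: 0x87 = 10000111 (10xxxxxx ✓), payload 000111.
Byte 4: 0xA1 = 10100001 (10xxxxxx ✓), payload 100001.
Concatenate: 011100000000111100001 = 0xE01E1 (21 bits → U+E01E1).

U+E01E1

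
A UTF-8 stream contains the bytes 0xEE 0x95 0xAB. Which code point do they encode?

U+E56B

Leading byte 0xEE = 11101110 matches 1110xxxx → 3-byte sequence.
Byte 1: 0xEE = 11101110, payload 1110 (4 bits).
Byte 2: 0x95 = 10010101 (10xxxxxx ✓), payload 010101.
Byte 3: 0xAB = 10101011 (10xxxxxx ✓), payload 101011.
Concatenate: 1110010101101011 = 0xE56B (16 bits → U+E56B).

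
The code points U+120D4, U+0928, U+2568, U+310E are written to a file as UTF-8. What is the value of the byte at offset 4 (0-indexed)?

0xE0

U+120D4 → 4-byte form F0 92 83 94 at offsets 0–3.
U+0928 → 3-byte form E0 A4 A8 at offsets 4–6.
Offset 4 falls in char 2's range; it's byte 1 of E0 A4 A8 = 0xE0.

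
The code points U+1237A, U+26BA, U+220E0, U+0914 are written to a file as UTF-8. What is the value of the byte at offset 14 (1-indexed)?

0x94

1-indexed offset 14 is 0-indexed offset 13.
U+1237A → 4-byte form F0 92 8D BA at offsets 0–3.
U+26BA → 3-byte form E2 9A BA at offsets 4–6.
U+220E0 → 4-byte form F0 A2 83 A0 at offsets 7–10.
U+0914 → 3-byte form E0 A4 94 at offsets 11–13.
Offset 13 falls in char 4's range; it's byte 3 of E0 A4 94 = 0x94.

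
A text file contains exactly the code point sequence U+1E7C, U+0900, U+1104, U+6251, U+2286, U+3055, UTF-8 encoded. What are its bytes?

U+1E7C: 3-byte form → E1 B9 BC.
U+0900: 3-byte form → E0 A4 80.
U+1104: 3-byte form → E1 84 84.
U+6251: 3-byte form → E6 89 91.
U+2286: 3-byte form → E2 8A 86.
U+3055: 3-byte form → E3 81 95.
Concatenated (18 bytes): E1 B9 BC E0 A4 80 E1 84 84 E6 89 91 E2 8A 86 E3 81 95.

E1 B9 BC E0 A4 80 E1 84 84 E6 89 91 E2 8A 86 E3 81 95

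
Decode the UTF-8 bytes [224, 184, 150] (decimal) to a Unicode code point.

Leading byte 0xE0 = 11100000 matches 1110xxxx → 3-byte sequence.
Byte 1: 0xE0 = 11100000, payload 0000 (4 bits).
Byte 2: 0xB8 = 10111000 (10xxxxxx ✓), payload 111000.
Byte 3: 0x96 = 10010110 (10xxxxxx ✓), payload 010110.
Concatenate: 0000111000010110 = 0xE16 (16 bits → U+0E16).

U+0E16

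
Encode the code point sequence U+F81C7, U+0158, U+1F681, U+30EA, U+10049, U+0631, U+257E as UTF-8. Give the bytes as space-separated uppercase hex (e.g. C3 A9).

F3 B8 87 87 C5 98 F0 9F 9A 81 E3 83 AA F0 90 81 89 D8 B1 E2 95 BE

U+F81C7: 4-byte form → F3 B8 87 87.
U+0158: 2-byte form → C5 98.
U+1F681: 4-byte form → F0 9F 9A 81.
U+30EA: 3-byte form → E3 83 AA.
U+10049: 4-byte form → F0 90 81 89.
U+0631: 2-byte form → D8 B1.
U+257E: 3-byte form → E2 95 BE.
Concatenated (22 bytes): F3 B8 87 87 C5 98 F0 9F 9A 81 E3 83 AA F0 90 81 89 D8 B1 E2 95 BE.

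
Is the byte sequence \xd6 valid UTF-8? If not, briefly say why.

invalid (sequence truncated)

Leading byte 0xD6 = 11010110 → 2-byte form, but only 1 byte is present.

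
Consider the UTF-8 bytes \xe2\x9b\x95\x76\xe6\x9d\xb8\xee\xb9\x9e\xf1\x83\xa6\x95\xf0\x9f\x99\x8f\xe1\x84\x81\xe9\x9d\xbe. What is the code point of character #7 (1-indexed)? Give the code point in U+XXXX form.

Offset 0: leading byte 0xE2 = 11100010 → 3-byte char #1 = E2 9B 95.
Offset 3: leading byte 0x76 = 01110110 → 1-byte char #2 = 76.
Offset 4: leading byte 0xE6 = 11100110 → 3-byte char #3 = E6 9D B8.
Offset 7: leading byte 0xEE = 11101110 → 3-byte char #4 = EE B9 9E.
Offset 10: leading byte 0xF1 = 11110001 → 4-byte char #5 = F1 83 A6 95.
Offset 14: leading byte 0xF0 = 11110000 → 4-byte char #6 = F0 9F 99 8F.
Offset 18: leading byte 0xE1 = 11100001 → 3-byte char #7 = E1 84 81.
Leading byte 0xE1 = 11100001 matches 1110xxxx → 3-byte sequence.
Byte 1: 0xE1 = 11100001, payload 0001 (4 bits).
Byte 2: 0x84 = 10000100 (10xxxxxx ✓), payload 000100.
Byte 3: 0x81 = 10000001 (10xxxxxx ✓), payload 000001.
Concatenate: 0001000100000001 = 0x1101 (16 bits → U+1101).

U+1101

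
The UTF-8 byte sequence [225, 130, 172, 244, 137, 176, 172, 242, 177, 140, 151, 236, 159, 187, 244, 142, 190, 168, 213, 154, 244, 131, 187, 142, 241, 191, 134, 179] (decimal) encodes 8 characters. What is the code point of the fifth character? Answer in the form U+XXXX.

U+10EFA8

Offset 0: leading byte 0xE1 = 11100001 → 3-byte char #1 = E1 82 AC.
Offset 3: leading byte 0xF4 = 11110100 → 4-byte char #2 = F4 89 B0 AC.
Offset 7: leading byte 0xF2 = 11110010 → 4-byte char #3 = F2 B1 8C 97.
Offset 11: leading byte 0xEC = 11101100 → 3-byte char #4 = EC 9F BB.
Offset 14: leading byte 0xF4 = 11110100 → 4-byte char #5 = F4 8E BE A8.
Leading byte 0xF4 = 11110100 matches 11110xxx → 4-byte sequence.
Byte 1: 0xF4 = 11110100, payload 100 (3 bits).
Byte 2: 0x8E = 10001110 (10xxxxxx ✓), payload 001110.
Byte 3: 0xBE = 10111110 (10xxxxxx ✓), payload 111110.
Byte 4: 0xA8 = 10101000 (10xxxxxx ✓), payload 101000.
Concatenate: 100001110111110101000 = 0x10EFA8 (21 bits → U+10EFA8).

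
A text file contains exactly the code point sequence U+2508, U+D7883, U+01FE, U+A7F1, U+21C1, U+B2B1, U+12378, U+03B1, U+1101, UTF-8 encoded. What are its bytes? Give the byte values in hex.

U+2508: 3-byte form → E2 94 88.
U+D7883: 4-byte form → F3 97 A2 83.
U+01FE: 2-byte form → C7 BE.
U+A7F1: 3-byte form → EA 9F B1.
U+21C1: 3-byte form → E2 87 81.
U+B2B1: 3-byte form → EB 8A B1.
U+12378: 4-byte form → F0 92 8D B8.
U+03B1: 2-byte form → CE B1.
U+1101: 3-byte form → E1 84 81.
Concatenated (27 bytes): E2 94 88 F3 97 A2 83 C7 BE EA 9F B1 E2 87 81 EB 8A B1 F0 92 8D B8 CE B1 E1 84 81.

E2 94 88 F3 97 A2 83 C7 BE EA 9F B1 E2 87 81 EB 8A B1 F0 92 8D B8 CE B1 E1 84 81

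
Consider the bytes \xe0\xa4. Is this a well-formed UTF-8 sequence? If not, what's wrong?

Leading byte 0xE0 = 11100000 → 3-byte form, but only 2 bytes are present.

invalid (sequence truncated)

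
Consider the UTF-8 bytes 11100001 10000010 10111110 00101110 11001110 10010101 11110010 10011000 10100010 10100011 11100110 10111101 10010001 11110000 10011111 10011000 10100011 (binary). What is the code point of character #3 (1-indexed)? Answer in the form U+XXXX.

U+0395

Offset 0: leading byte 0xE1 = 11100001 → 3-byte char #1 = E1 82 BE.
Offset 3: leading byte 0x2E = 00101110 → 1-byte char #2 = 2E.
Offset 4: leading byte 0xCE = 11001110 → 2-byte char #3 = CE 95.
Leading byte 0xCE = 11001110 matches 110xxxxx → 2-byte sequence.
Byte 1: 0xCE = 11001110, payload 01110 (5 bits).
Byte 2: 0x95 = 10010101 (10xxxxxx ✓), payload 010101.
Concatenate: 01110010101 = 0x395 (11 bits → U+0395).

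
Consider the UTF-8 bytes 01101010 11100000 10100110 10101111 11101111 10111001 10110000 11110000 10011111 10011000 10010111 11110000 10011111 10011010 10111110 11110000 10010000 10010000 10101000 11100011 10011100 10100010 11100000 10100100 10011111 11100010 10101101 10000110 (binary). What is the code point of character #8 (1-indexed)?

U+091F

Offset 0: leading byte 0x6A = 01101010 → 1-byte char #1 = 6A.
Offset 1: leading byte 0xE0 = 11100000 → 3-byte char #2 = E0 A6 AF.
Offset 4: leading byte 0xEF = 11101111 → 3-byte char #3 = EF B9 B0.
Offset 7: leading byte 0xF0 = 11110000 → 4-byte char #4 = F0 9F 98 97.
Offset 11: leading byte 0xF0 = 11110000 → 4-byte char #5 = F0 9F 9A BE.
Offset 15: leading byte 0xF0 = 11110000 → 4-byte char #6 = F0 90 90 A8.
Offset 19: leading byte 0xE3 = 11100011 → 3-byte char #7 = E3 9C A2.
Offset 22: leading byte 0xE0 = 11100000 → 3-byte char #8 = E0 A4 9F.
Leading byte 0xE0 = 11100000 matches 1110xxxx → 3-byte sequence.
Byte 1: 0xE0 = 11100000, payload 0000 (4 bits).
Byte 2: 0xA4 = 10100100 (10xxxxxx ✓), payload 100100.
Byte 3: 0x9F = 10011111 (10xxxxxx ✓), payload 011111.
Concatenate: 0000100100011111 = 0x91F (16 bits → U+091F).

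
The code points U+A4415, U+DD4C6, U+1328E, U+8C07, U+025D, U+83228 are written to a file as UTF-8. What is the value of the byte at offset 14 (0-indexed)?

0x87

U+A4415 → 4-byte form F2 A4 90 95 at offsets 0–3.
U+DD4C6 → 4-byte form F3 9D 93 86 at offsets 4–7.
U+1328E → 4-byte form F0 93 8A 8E at offsets 8–11.
U+8C07 → 3-byte form E8 B0 87 at offsets 12–14.
Offset 14 falls in char 4's range; it's byte 3 of E8 B0 87 = 0x87.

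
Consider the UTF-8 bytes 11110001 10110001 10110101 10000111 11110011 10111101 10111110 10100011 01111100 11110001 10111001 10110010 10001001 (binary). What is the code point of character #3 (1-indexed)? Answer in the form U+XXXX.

U+007C

Offset 0: leading byte 0xF1 = 11110001 → 4-byte char #1 = F1 B1 B5 87.
Offset 4: leading byte 0xF3 = 11110011 → 4-byte char #2 = F3 BD BE A3.
Offset 8: leading byte 0x7C = 01111100 → 1-byte char #3 = 7C.
Leading byte 0x7C = 01111100 matches 0xxxxxxx → 1-byte sequence.
Byte 1: 0x7C = 01111100, payload 1111100 (7 bits).
Concatenate: 1111100 = 0x7C (7 bits → U+007C).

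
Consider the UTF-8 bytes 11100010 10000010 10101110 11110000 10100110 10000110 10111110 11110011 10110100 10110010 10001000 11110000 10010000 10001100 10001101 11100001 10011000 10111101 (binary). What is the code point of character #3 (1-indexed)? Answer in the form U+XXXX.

U+F4C88

Offset 0: leading byte 0xE2 = 11100010 → 3-byte char #1 = E2 82 AE.
Offset 3: leading byte 0xF0 = 11110000 → 4-byte char #2 = F0 A6 86 BE.
Offset 7: leading byte 0xF3 = 11110011 → 4-byte char #3 = F3 B4 B2 88.
Leading byte 0xF3 = 11110011 matches 11110xxx → 4-byte sequence.
Byte 1: 0xF3 = 11110011, payload 011 (3 bits).
Byte 2: 0xB4 = 10110100 (10xxxxxx ✓), payload 110100.
Byte 3: 0xB2 = 10110010 (10xxxxxx ✓), payload 110010.
Byte 4: 0x88 = 10001000 (10xxxxxx ✓), payload 001000.
Concatenate: 011110100110010001000 = 0xF4C88 (21 bits → U+F4C88).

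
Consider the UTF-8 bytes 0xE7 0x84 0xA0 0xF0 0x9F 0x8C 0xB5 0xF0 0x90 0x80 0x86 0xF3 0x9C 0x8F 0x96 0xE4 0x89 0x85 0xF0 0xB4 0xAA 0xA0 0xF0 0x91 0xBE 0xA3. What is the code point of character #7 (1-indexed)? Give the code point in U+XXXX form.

Offset 0: leading byte 0xE7 = 11100111 → 3-byte char #1 = E7 84 A0.
Offset 3: leading byte 0xF0 = 11110000 → 4-byte char #2 = F0 9F 8C B5.
Offset 7: leading byte 0xF0 = 11110000 → 4-byte char #3 = F0 90 80 86.
Offset 11: leading byte 0xF3 = 11110011 → 4-byte char #4 = F3 9C 8F 96.
Offset 15: leading byte 0xE4 = 11100100 → 3-byte char #5 = E4 89 85.
Offset 18: leading byte 0xF0 = 11110000 → 4-byte char #6 = F0 B4 AA A0.
Offset 22: leading byte 0xF0 = 11110000 → 4-byte char #7 = F0 91 BE A3.
Leading byte 0xF0 = 11110000 matches 11110xxx → 4-byte sequence.
Byte 1: 0xF0 = 11110000, payload 000 (3 bits).
Byte 2: 0x91 = 10010001 (10xxxxxx ✓), payload 010001.
Byte 3: 0xBE = 10111110 (10xxxxxx ✓), payload 111110.
Byte 4: 0xA3 = 10100011 (10xxxxxx ✓), payload 100011.
Concatenate: 000010001111110100011 = 0x11FA3 (21 bits → U+11FA3).

U+11FA3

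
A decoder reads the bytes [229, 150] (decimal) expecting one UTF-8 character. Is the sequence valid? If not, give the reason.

invalid (sequence truncated)

Leading byte 0xE5 = 11100101 → 3-byte form, but only 2 bytes are present.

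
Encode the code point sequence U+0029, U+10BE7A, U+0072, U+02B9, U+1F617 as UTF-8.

U+0029: 1-byte form → 29.
U+10BE7A: 4-byte form → F4 8B B9 BA.
U+0072: 1-byte form → 72.
U+02B9: 2-byte form → CA B9.
U+1F617: 4-byte form → F0 9F 98 97.
Concatenated (12 bytes): 29 F4 8B B9 BA 72 CA B9 F0 9F 98 97.

29 F4 8B B9 BA 72 CA B9 F0 9F 98 97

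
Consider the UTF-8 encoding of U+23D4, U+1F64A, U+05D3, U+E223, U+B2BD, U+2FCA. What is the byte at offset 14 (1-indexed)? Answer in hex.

1-indexed offset 14 is 0-indexed offset 13.
U+23D4 → 3-byte form E2 8F 94 at offsets 0–2.
U+1F64A → 4-byte form F0 9F 99 8A at offsets 3–6.
U+05D3 → 2-byte form D7 93 at offsets 7–8.
U+E223 → 3-byte form EE 88 A3 at offsets 9–11.
U+B2BD → 3-byte form EB 8A BD at offsets 12–14.
Offset 13 falls in char 5's range; it's byte 2 of EB 8A BD = 0x8A.

0x8A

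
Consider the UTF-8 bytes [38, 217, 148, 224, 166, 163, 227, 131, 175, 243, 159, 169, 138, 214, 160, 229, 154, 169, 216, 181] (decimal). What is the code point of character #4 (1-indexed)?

Offset 0: leading byte 0x26 = 00100110 → 1-byte char #1 = 26.
Offset 1: leading byte 0xD9 = 11011001 → 2-byte char #2 = D9 94.
Offset 3: leading byte 0xE0 = 11100000 → 3-byte char #3 = E0 A6 A3.
Offset 6: leading byte 0xE3 = 11100011 → 3-byte char #4 = E3 83 AF.
Leading byte 0xE3 = 11100011 matches 1110xxxx → 3-byte sequence.
Byte 1: 0xE3 = 11100011, payload 0011 (4 bits).
Byte 2: 0x83 = 10000011 (10xxxxxx ✓), payload 000011.
Byte 3: 0xAF = 10101111 (10xxxxxx ✓), payload 101111.
Concatenate: 0011000011101111 = 0x30EF (16 bits → U+30EF).

U+30EF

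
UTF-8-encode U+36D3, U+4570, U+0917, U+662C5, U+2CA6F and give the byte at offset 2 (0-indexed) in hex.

U+36D3 → 3-byte form E3 9B 93 at offsets 0–2.
Offset 2 falls in char 1's range; it's byte 3 of E3 9B 93 = 0x93.

0x93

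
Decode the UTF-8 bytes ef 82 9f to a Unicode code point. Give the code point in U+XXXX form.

Leading byte 0xEF = 11101111 matches 1110xxxx → 3-byte sequence.
Byte 1: 0xEF = 11101111, payload 1111 (4 bits).
Byte 2: 0x82 = 10000010 (10xxxxxx ✓), payload 000010.
Byte 3: 0x9F = 10011111 (10xxxxxx ✓), payload 011111.
Concatenate: 1111000010011111 = 0xF09F (16 bits → U+F09F).

U+F09F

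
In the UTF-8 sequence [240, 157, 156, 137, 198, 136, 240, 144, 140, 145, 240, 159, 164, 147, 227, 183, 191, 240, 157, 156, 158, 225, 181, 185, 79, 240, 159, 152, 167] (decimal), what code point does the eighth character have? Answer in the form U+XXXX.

Offset 0: leading byte 0xF0 = 11110000 → 4-byte char #1 = F0 9D 9C 89.
Offset 4: leading byte 0xC6 = 11000110 → 2-byte char #2 = C6 88.
Offset 6: leading byte 0xF0 = 11110000 → 4-byte char #3 = F0 90 8C 91.
Offset 10: leading byte 0xF0 = 11110000 → 4-byte char #4 = F0 9F A4 93.
Offset 14: leading byte 0xE3 = 11100011 → 3-byte char #5 = E3 B7 BF.
Offset 17: leading byte 0xF0 = 11110000 → 4-byte char #6 = F0 9D 9C 9E.
Offset 21: leading byte 0xE1 = 11100001 → 3-byte char #7 = E1 B5 B9.
Offset 24: leading byte 0x4F = 01001111 → 1-byte char #8 = 4F.
Leading byte 0x4F = 01001111 matches 0xxxxxxx → 1-byte sequence.
Byte 1: 0x4F = 01001111, payload 1001111 (7 bits).
Concatenate: 1001111 = 0x4F (7 bits → U+004F).

U+004F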